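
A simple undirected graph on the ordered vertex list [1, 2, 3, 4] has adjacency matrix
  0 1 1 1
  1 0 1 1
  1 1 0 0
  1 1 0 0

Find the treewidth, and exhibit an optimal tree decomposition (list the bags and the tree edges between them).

Treewidth 2.
One such decomposition:
Bags: B1 = {1, 2, 3}  B2 = {1, 2, 4}
Tree: B1–B2

The largest bag has 3 vertices, giving width 2; this decomposition certifies tw(G) ≤ 2. Conversely, {1, 2, 3} is a clique of size 3, and the vertices of any clique must share a bag in every tree decomposition; so some bag has ≥ 3 vertices and tw(G) ≥ 2. The upper and lower bounds meet at 2, so that is the treewidth.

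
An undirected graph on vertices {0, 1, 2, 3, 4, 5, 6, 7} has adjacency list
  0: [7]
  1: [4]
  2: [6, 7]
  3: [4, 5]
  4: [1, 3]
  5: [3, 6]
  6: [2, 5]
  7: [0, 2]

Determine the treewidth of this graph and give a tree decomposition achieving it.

Treewidth 1.
One optimal decomposition is:
Bags: B1 = {1, 4}  B2 = {3, 4}  B3 = {3, 5}  B4 = {5, 6}  B5 = {2, 6}  B6 = {2, 7}  B7 = {0, 7}
Tree: B1–B2, B2–B3, B3–B4, B4–B5, B5–B6, B6–B7

Each bag holds 2 vertices, so the decomposition has width 1, which upper-bounds the treewidth. G has an edge, so its treewidth is at least 1. Hence tw(G) = 1 exactly.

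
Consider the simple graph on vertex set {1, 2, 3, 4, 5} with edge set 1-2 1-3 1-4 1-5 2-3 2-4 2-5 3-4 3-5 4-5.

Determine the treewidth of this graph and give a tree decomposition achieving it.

With just one bag of size 5, the width is 5 − 1 = 4, so tw(G) ≤ 4. Conversely, {1, 2, 3, 4, 5} is a clique of size 5, and the vertices of any clique must share a bag in every tree decomposition; so some bag has ≥ 5 vertices and tw(G) ≥ 4. Hence tw(G) = 4 exactly.

Treewidth 4.
One optimal decomposition is:
Bags: B1 = {1, 2, 3, 4, 5}
Tree: (single bag)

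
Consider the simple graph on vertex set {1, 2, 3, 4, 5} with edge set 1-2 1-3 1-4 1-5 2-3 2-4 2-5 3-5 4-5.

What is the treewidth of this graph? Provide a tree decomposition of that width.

Treewidth 3.
Bags: B1 = {1, 2, 4, 5}  B2 = {1, 2, 3, 5}
Tree: B1–B2

The largest bag has 4 vertices, giving width 3; this decomposition certifies tw(G) ≤ 3. Conversely, {1, 2, 3, 5} is a clique of size 4, and the vertices of any clique must share a bag in every tree decomposition; so some bag has ≥ 4 vertices and tw(G) ≥ 3. Combining the bounds, tw(G) = 3.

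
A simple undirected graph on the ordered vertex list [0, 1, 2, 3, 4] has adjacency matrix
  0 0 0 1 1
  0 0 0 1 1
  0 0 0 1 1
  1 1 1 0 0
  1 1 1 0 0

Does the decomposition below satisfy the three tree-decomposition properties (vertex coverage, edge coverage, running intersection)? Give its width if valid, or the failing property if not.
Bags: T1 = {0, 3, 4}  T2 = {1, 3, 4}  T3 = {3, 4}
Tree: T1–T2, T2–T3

A tree decomposition must satisfy three properties: every vertex lies in some bag; for every edge, both endpoints lie together in some bag; and for every vertex, the bags containing it form a connected subtree. Here vertex 2 appears in no bag, so the decomposition is invalid.

No — vertex 2 appears in no bag.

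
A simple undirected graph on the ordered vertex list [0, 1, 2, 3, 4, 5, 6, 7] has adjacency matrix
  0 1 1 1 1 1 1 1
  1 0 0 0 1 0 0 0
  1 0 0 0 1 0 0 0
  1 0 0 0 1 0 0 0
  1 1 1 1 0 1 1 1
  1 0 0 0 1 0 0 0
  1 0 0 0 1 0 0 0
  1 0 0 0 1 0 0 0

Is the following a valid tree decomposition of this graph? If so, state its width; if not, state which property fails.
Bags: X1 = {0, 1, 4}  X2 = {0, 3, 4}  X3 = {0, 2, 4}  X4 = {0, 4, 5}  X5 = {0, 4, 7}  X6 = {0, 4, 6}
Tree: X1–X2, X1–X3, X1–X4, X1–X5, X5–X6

Yes; width 2.

Vertex coverage: the bags together contain {0, 1, 2, 3, 4, 5, 6, 7}, the full vertex set. Edge coverage: each edge of G has both endpoints in at least one bag. Running intersection: for every vertex, the bags containing it form a connected subtree. All three properties hold, so this is a valid tree decomposition of width max|bag| − 1 = 2, and hence tw(G) ≤ 2.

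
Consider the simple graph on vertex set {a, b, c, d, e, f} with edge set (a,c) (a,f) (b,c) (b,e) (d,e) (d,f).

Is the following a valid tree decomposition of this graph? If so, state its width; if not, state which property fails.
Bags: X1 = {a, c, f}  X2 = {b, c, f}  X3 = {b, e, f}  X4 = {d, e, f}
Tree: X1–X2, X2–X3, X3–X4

Yes; width 2.

Every vertex of G appears in some bag (union = {a, b, c, d, e, f}); every edge is covered by a bag; and for each vertex v the set of bags containing v is connected in the bag tree. The decomposition is therefore valid. The largest bag has 3 vertices, so the width is 2.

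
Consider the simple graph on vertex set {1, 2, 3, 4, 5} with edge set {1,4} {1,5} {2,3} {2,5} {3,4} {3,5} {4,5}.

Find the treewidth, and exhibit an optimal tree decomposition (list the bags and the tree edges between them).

Each bag holds 3 vertices, so the decomposition has width 2, which upper-bounds the treewidth. Conversely, {1, 4, 5} is a clique of size 3, and the vertices of any clique must share a bag in every tree decomposition; so some bag has ≥ 3 vertices and tw(G) ≥ 2. Hence tw(G) = 2 exactly.

Treewidth 2.
One optimal decomposition is:
Bags: B1 = {1, 4, 5}  B2 = {3, 4, 5}  B3 = {2, 3, 5}
Tree: B1–B2, B2–B3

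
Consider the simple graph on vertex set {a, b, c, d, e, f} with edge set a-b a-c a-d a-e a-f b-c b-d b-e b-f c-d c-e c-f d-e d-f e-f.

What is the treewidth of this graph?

A width-5 tree decomposition is:
Bags: B1 = {a, b, c, d, e, f}
Tree: (single bag)
With just one bag of size 6, the width is 6 − 1 = 5, so tw(G) ≤ 5. Conversely, {a, b, c, d, e, f} is a clique of size 6, and the vertices of any clique must share a bag in every tree decomposition; so some bag has ≥ 6 vertices and tw(G) ≥ 5. The upper and lower bounds meet at 5, so that is the treewidth.

5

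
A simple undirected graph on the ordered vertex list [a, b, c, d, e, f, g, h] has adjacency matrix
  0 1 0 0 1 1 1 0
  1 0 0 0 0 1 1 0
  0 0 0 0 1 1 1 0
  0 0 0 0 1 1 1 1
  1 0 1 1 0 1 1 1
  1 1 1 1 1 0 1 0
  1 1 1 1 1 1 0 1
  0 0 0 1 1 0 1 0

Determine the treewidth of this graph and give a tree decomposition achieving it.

The largest bag has 4 vertices, giving width 3; this decomposition certifies tw(G) ≤ 3. For the lower bound, the 4 vertices {d, e, g, h} are pairwise adjacent, and any tree decomposition puts a clique entirely inside one bag — forcing width ≥ 3. Hence tw(G) = 3 exactly.

Treewidth 3.
One optimal decomposition is:
Bags: B1 = {d, e, f, g}  B2 = {a, e, f, g}  B3 = {a, b, f, g}  B4 = {d, e, g, h}  B5 = {c, e, f, g}
Tree: B1–B2, B2–B3, B1–B4, B2–B5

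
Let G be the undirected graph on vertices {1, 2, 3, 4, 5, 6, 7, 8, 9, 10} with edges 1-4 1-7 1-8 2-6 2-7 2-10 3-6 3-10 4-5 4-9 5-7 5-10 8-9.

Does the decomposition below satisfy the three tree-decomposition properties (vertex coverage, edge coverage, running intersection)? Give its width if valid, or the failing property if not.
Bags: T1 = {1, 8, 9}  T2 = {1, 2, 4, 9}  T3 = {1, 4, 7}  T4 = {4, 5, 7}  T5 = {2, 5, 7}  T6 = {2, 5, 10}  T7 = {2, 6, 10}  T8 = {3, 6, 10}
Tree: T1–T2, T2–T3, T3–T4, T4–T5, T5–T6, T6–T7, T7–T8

No — bags containing vertex 2 are not connected in the tree.

A tree decomposition must satisfy three properties: every vertex lies in some bag; for every edge, both endpoints lie together in some bag; and for every vertex, the bags containing it form a connected subtree. Here bags containing vertex 2 are not connected in the tree, so the decomposition is invalid.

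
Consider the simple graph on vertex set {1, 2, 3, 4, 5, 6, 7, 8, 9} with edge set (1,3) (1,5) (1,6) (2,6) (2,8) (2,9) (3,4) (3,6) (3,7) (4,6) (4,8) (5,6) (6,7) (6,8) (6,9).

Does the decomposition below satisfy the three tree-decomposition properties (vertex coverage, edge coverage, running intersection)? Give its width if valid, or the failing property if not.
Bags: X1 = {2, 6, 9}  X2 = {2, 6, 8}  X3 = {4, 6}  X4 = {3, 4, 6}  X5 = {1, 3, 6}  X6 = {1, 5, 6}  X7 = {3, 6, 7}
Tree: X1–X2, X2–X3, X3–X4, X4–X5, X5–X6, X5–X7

A tree decomposition must satisfy three properties: every vertex lies in some bag; for every edge, both endpoints lie together in some bag; and for every vertex, the bags containing it form a connected subtree. Here edge (8,4) lies in no bag, so the decomposition is invalid.

No — edge (8,4) lies in no bag.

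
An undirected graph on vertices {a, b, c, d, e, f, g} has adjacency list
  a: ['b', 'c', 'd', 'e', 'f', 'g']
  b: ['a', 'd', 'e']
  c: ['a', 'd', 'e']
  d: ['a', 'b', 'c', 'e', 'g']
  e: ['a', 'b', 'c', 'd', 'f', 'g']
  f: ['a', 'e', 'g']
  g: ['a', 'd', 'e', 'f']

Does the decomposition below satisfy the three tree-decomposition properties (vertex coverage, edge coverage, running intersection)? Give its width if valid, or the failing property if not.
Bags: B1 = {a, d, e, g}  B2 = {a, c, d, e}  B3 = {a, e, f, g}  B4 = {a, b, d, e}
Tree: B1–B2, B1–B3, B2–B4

Vertex coverage: the bags together contain {a, b, c, d, e, f, g}, the full vertex set. Edge coverage: each edge of G has both endpoints in at least one bag. Running intersection: for every vertex, the bags containing it form a connected subtree. All three properties hold, so this is a valid tree decomposition of width max|bag| − 1 = 3, and hence tw(G) ≤ 3.

Yes; width 3.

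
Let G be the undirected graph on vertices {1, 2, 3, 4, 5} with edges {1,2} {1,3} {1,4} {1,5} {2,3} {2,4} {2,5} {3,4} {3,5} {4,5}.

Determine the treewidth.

A width-4 tree decomposition is:
Bags: B1 = {1, 2, 3, 4, 5}
Tree: (single bag)
A single bag containing all 5 vertices is trivially a valid decomposition of width 4. On the other hand G contains the 5-clique {1, 2, 3, 4, 5}. A clique must lie in a single bag of any decomposition, so no decomposition can have width below 4. Hence tw(G) = 4 exactly.

4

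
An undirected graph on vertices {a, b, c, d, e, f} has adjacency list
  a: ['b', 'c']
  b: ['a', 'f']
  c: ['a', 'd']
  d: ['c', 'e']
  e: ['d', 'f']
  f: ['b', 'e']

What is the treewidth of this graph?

A width-2 tree decomposition is:
Bags: B1 = {a, b, c}  B2 = {b, c, d}  B3 = {b, d, e}  B4 = {b, e, f}
Tree: B1–B2, B2–B3, B3–B4
Each bag holds 3 vertices, so the decomposition has width 2, which upper-bounds the treewidth. The edges b–a–c–d–e–f–b form a cycle, so G is not a tree and its treewidth is at least 2. Therefore the treewidth is 2.

2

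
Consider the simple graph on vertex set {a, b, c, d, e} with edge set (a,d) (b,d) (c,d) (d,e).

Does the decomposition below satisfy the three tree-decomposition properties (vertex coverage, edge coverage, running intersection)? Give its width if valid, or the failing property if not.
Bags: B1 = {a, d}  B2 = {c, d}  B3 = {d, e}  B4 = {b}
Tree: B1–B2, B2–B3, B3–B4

A tree decomposition must satisfy three properties: every vertex lies in some bag; for every edge, both endpoints lie together in some bag; and for every vertex, the bags containing it form a connected subtree. Here edge (d,b) lies in no bag, so the decomposition is invalid.

No — edge (d,b) lies in no bag.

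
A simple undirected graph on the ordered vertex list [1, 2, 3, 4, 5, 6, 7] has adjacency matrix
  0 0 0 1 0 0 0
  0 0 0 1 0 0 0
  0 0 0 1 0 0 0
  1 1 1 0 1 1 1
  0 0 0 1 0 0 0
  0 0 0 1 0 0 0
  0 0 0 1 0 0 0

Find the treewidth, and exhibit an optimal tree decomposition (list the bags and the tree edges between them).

Treewidth 1.
Bags: B1 = {2, 4}  B2 = {4, 5}  B3 = {4, 6}  B4 = {4, 7}  B5 = {3, 4}  B6 = {1, 4}
Tree: B1–B2, B2–B3, B1–B4, B4–B5, B1–B6

Every bag has size at most 2, so the width is 2 − 1 = 1 and tw(G) ≤ 1. Since G has at least one edge (e.g. 4–2), it is not an edgeless graph, so tw(G) ≥ 1. Combining the bounds, tw(G) = 1.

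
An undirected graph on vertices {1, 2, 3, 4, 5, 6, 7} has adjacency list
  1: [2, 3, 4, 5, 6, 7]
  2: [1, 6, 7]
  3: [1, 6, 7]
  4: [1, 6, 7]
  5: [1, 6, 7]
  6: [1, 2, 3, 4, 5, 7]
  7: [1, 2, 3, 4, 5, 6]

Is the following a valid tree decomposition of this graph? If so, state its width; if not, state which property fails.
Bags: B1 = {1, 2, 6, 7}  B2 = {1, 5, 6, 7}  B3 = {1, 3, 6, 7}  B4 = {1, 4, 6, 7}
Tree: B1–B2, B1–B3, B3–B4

Vertex coverage: the bags together contain {1, 2, 3, 4, 5, 6, 7}, the full vertex set. Edge coverage: each edge of G has both endpoints in at least one bag. Running intersection: for every vertex, the bags containing it form a connected subtree. All three properties hold, so this is a valid tree decomposition of width max|bag| − 1 = 3, and hence tw(G) ≤ 3.

Yes; width 3.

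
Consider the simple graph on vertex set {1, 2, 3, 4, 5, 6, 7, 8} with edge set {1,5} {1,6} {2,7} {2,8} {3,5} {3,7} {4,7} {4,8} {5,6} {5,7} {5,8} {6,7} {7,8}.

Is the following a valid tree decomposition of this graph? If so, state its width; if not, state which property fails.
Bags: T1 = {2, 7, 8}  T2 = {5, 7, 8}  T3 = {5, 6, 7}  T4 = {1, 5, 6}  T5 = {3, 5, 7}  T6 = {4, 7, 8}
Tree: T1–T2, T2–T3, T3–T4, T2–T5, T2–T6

Vertex coverage: the bags together contain {1, 2, 3, 4, 5, 6, 7, 8}, the full vertex set. Edge coverage: each edge of G has both endpoints in at least one bag. Running intersection: for every vertex, the bags containing it form a connected subtree. All three properties hold, so this is a valid tree decomposition of width max|bag| − 1 = 2, and hence tw(G) ≤ 2.

Yes; width 2.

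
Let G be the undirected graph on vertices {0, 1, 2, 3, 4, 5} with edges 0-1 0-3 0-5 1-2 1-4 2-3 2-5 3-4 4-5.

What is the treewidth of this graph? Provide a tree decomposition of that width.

Treewidth 3.
One optimal decomposition is:
Bags: B1 = {0, 1, 2, 4}  B2 = {0, 2, 3, 4}  B3 = {0, 2, 4, 5}
Tree: B1–B2, B2–B3

The largest bag has 4 vertices, giving width 3; this decomposition certifies tw(G) ≤ 3. For the lower bound: the 4 vertex sets {0,1}, {2,3}, {4}, {5} are disjoint, each induces a connected subgraph, and every pair is joined by at least one edge of G. Contracting each set to a single vertex therefore yields K_{4} as a minor, and since treewidth is minor-monotone, tw(G) ≥ tw(K_{4}) = 3. Therefore the treewidth is 3.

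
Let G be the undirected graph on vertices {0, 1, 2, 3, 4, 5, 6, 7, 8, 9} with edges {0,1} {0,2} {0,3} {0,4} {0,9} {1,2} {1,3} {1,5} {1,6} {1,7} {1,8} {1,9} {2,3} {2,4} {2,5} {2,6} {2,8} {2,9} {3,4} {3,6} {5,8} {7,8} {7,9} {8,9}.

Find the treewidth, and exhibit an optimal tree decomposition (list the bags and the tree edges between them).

Every bag has size at most 4, so the width is 4 − 1 = 3 and tw(G) ≤ 3. For the lower bound, the 4 vertices {0, 1, 2, 9} are pairwise adjacent, and any tree decomposition puts a clique entirely inside one bag — forcing width ≥ 3. Combining the bounds, tw(G) = 3.

Treewidth 3.
One such decomposition:
Bags: B1 = {0, 1, 2, 3}  B2 = {0, 1, 2, 9}  B3 = {1, 2, 8, 9}  B4 = {1, 7, 8, 9}  B5 = {1, 2, 3, 6}  B6 = {0, 2, 3, 4}  B7 = {1, 2, 5, 8}
Tree: B1–B2, B2–B3, B3–B4, B1–B5, B1–B6, B3–B7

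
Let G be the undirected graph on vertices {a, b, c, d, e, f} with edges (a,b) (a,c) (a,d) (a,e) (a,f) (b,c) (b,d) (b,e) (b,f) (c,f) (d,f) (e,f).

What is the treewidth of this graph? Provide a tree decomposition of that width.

Treewidth 3.
Bags: B1 = {a, b, c, f}  B2 = {a, b, d, f}  B3 = {a, b, e, f}
Tree: B1–B2, B1–B3

Every bag has size at most 4, so the width is 4 − 1 = 3 and tw(G) ≤ 3. For the lower bound, the 4 vertices {a, b, d, f} are pairwise adjacent, and any tree decomposition puts a clique entirely inside one bag — forcing width ≥ 3. Hence tw(G) = 3 exactly.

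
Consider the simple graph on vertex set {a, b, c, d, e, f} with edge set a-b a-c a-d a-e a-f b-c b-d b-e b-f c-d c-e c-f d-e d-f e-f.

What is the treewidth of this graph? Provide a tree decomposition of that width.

With just one bag of size 6, the width is 6 − 1 = 5, so tw(G) ≤ 5. Conversely, {a, b, c, d, e, f} is a clique of size 6, and the vertices of any clique must share a bag in every tree decomposition; so some bag has ≥ 6 vertices and tw(G) ≥ 5. Therefore the treewidth is 5.

Treewidth 5.
One such decomposition:
Bags: B1 = {a, b, c, d, e, f}
Tree: (single bag)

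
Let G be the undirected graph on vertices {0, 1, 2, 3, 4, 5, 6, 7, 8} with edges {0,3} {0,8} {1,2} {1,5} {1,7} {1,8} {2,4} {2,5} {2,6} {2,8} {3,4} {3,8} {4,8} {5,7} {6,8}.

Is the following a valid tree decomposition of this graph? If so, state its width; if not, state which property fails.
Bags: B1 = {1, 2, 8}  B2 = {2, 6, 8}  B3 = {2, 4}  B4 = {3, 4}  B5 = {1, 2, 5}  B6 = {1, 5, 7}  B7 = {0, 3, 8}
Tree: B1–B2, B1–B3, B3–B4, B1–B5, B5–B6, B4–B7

A tree decomposition must satisfy three properties: every vertex lies in some bag; for every edge, both endpoints lie together in some bag; and for every vertex, the bags containing it form a connected subtree. Here edge (8,4) lies in no bag, so the decomposition is invalid.

No — edge (8,4) lies in no bag.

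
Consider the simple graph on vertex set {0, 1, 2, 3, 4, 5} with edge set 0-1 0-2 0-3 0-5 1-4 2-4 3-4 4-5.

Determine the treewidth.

A width-2 tree decomposition is:
Bags: B1 = {0, 1, 4}  B2 = {0, 3, 4}  B3 = {0, 2, 4}  B4 = {0, 4, 5}
Tree: B1–B2, B2–B3, B3–B4
Each bag holds 3 vertices, so the decomposition has width 2, which upper-bounds the treewidth. For the lower bound, G contains the cycle 4–1–0–3–4, so G is not a forest; only forests have treewidth ≤ 1, hence tw(G) ≥ 2. Hence tw(G) = 2 exactly.

2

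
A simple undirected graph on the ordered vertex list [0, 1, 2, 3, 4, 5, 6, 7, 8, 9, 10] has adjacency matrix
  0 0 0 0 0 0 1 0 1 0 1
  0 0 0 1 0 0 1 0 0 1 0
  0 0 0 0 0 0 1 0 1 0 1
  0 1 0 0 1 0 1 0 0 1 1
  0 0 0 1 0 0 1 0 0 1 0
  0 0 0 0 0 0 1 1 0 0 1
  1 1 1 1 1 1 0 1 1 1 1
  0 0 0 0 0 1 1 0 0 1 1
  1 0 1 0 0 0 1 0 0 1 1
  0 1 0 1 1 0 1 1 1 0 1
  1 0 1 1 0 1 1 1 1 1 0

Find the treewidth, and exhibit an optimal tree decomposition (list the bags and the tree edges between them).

Treewidth 3.
One optimal decomposition is:
Bags: B1 = {6, 7, 9, 10}  B2 = {6, 8, 9, 10}  B3 = {0, 6, 8, 10}  B4 = {3, 6, 9, 10}  B5 = {2, 6, 8, 10}  B6 = {1, 3, 6, 9}  B7 = {3, 4, 6, 9}  B8 = {5, 6, 7, 10}
Tree: B1–B2, B2–B3, B2–B4, B3–B5, B4–B6, B6–B7, B1–B8

The largest bag has 4 vertices, giving width 3; this decomposition certifies tw(G) ≤ 3. Conversely, {1, 3, 6, 9} is a clique of size 4, and the vertices of any clique must share a bag in every tree decomposition; so some bag has ≥ 4 vertices and tw(G) ≥ 3. Hence tw(G) = 3 exactly.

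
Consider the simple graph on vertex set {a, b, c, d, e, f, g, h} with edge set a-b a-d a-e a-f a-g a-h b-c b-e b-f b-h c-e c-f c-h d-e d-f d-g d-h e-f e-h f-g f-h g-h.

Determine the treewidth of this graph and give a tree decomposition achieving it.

Treewidth 4.
One such decomposition:
Bags: B1 = {a, b, e, f, h}  B2 = {a, d, e, f, h}  B3 = {a, d, f, g, h}  B4 = {b, c, e, f, h}
Tree: B1–B2, B2–B3, B1–B4

Each bag holds 5 vertices, so the decomposition has width 4, which upper-bounds the treewidth. Conversely, {b, c, e, f, h} is a clique of size 5, and the vertices of any clique must share a bag in every tree decomposition; so some bag has ≥ 5 vertices and tw(G) ≥ 4. Hence tw(G) = 4 exactly.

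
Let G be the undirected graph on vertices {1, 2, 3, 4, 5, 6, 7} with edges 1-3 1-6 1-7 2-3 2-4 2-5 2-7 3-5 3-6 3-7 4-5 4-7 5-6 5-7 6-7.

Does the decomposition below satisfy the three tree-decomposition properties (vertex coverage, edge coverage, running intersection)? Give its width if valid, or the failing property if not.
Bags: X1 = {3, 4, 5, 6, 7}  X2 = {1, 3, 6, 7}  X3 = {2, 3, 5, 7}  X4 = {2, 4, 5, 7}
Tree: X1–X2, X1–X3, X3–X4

A tree decomposition must satisfy three properties: every vertex lies in some bag; for every edge, both endpoints lie together in some bag; and for every vertex, the bags containing it form a connected subtree. Here bags containing vertex 4 are not connected in the tree, so the decomposition is invalid.

No — bags containing vertex 4 are not connected in the tree.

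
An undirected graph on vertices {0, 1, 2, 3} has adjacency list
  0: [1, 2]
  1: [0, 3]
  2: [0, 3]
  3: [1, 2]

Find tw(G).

2

A width-2 tree decomposition is:
Bags: B1 = {0, 1, 3}  B2 = {0, 2, 3}
Tree: B1–B2
The largest bag has 3 vertices, giving width 2; this decomposition certifies tw(G) ≤ 2. The edges 3–1–0–2–3 form a cycle, so G is not a tree and its treewidth is at least 2. The upper and lower bounds meet at 2, so that is the treewidth.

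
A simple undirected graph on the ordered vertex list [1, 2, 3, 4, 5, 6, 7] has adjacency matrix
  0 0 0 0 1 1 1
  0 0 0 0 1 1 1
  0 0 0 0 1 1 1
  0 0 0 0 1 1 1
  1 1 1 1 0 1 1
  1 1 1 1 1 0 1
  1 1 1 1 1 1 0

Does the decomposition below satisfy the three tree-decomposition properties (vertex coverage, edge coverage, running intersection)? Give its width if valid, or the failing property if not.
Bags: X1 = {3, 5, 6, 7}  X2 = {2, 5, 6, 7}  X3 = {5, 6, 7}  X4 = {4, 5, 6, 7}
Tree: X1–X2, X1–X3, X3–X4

No — vertex 1 appears in no bag.

A tree decomposition must satisfy three properties: every vertex lies in some bag; for every edge, both endpoints lie together in some bag; and for every vertex, the bags containing it form a connected subtree. Here vertex 1 appears in no bag, so the decomposition is invalid.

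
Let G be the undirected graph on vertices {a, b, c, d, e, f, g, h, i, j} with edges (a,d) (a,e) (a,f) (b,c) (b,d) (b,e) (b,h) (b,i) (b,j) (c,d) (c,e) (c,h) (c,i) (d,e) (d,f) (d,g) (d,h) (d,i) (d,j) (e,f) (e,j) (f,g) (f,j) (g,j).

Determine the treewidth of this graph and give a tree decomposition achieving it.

The largest bag has 4 vertices, giving width 3; this decomposition certifies tw(G) ≤ 3. On the other hand G contains the 4-clique {d, f, g, j}. A clique must lie in a single bag of any decomposition, so no decomposition can have width below 3. Therefore the treewidth is 3.

Treewidth 3.
One optimal decomposition is:
Bags: B1 = {b, c, d, e}  B2 = {b, d, e, j}  B3 = {b, c, d, i}  B4 = {d, e, f, j}  B5 = {b, c, d, h}  B6 = {a, d, e, f}  B7 = {d, f, g, j}
Tree: B1–B2, B1–B3, B2–B4, B3–B5, B4–B6, B4–B7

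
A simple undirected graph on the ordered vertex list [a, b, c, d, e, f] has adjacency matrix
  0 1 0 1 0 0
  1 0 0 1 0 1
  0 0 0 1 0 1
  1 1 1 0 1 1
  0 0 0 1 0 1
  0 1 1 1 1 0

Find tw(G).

2

A width-2 tree decomposition is:
Bags: B1 = {a, b, d}  B2 = {b, d, f}  B3 = {d, e, f}  B4 = {c, d, f}
Tree: B1–B2, B2–B3, B2–B4
The largest bag has 3 vertices, giving width 2; this decomposition certifies tw(G) ≤ 2. For the lower bound, the 3 vertices {a, b, d} are pairwise adjacent, and any tree decomposition puts a clique entirely inside one bag — forcing width ≥ 2. The upper and lower bounds meet at 2, so that is the treewidth.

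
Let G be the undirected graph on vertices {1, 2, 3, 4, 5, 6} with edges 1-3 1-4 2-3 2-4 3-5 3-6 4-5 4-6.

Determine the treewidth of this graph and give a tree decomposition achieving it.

Treewidth 2.
One optimal decomposition is:
Bags: B1 = {3, 4, 5}  B2 = {1, 3, 4}  B3 = {3, 4, 6}  B4 = {2, 3, 4}
Tree: B1–B2, B2–B3, B3–B4

The largest bag has 3 vertices, giving width 2; this decomposition certifies tw(G) ≤ 2. Since 3–5–4–1–3 is a cycle in G, G is not acyclic. Forests are exactly the graphs of treewidth ≤ 1, so tw(G) ≥ 2. Hence tw(G) = 2 exactly.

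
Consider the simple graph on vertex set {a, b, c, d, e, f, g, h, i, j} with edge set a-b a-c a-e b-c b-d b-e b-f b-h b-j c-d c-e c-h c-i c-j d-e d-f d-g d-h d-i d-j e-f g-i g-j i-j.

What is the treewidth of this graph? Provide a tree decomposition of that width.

The largest bag has 4 vertices, giving width 3; this decomposition certifies tw(G) ≤ 3. On the other hand G contains the 4-clique {d, g, i, j}. A clique must lie in a single bag of any decomposition, so no decomposition can have width below 3. Therefore the treewidth is 3.

Treewidth 3.
One optimal decomposition is:
Bags: B1 = {b, c, d, j}  B2 = {b, c, d, h}  B3 = {c, d, i, j}  B4 = {b, c, d, e}  B5 = {a, b, c, e}  B6 = {b, d, e, f}  B7 = {d, g, i, j}
Tree: B1–B2, B1–B3, B1–B4, B4–B5, B4–B6, B3–B7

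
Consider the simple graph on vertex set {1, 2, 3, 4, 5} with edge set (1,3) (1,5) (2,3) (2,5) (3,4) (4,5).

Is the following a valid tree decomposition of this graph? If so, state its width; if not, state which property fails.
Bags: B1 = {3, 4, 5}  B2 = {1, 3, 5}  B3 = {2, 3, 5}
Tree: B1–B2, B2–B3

Yes; width 2.

Every vertex of G appears in some bag (union = {1, 2, 3, 4, 5}); every edge is covered by a bag; and for each vertex v the set of bags containing v is connected in the bag tree. The decomposition is therefore valid. The largest bag has 3 vertices, so the width is 2.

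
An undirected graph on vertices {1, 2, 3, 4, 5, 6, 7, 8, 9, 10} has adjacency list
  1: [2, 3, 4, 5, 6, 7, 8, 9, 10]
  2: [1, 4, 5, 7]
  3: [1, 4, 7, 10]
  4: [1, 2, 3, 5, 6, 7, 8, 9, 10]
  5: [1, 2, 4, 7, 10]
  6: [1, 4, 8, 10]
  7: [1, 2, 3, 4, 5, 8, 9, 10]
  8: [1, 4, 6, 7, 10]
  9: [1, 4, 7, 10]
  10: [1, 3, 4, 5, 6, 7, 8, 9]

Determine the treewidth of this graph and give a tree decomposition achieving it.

The largest bag has 5 vertices, giving width 4; this decomposition certifies tw(G) ≤ 4. Conversely, {1, 4, 6, 8, 10} is a clique of size 5, and the vertices of any clique must share a bag in every tree decomposition; so some bag has ≥ 5 vertices and tw(G) ≥ 4. Combining the bounds, tw(G) = 4.

Treewidth 4.
Bags: B1 = {1, 4, 7, 9, 10}  B2 = {1, 4, 7, 8, 10}  B3 = {1, 4, 6, 8, 10}  B4 = {1, 4, 5, 7, 10}  B5 = {1, 3, 4, 7, 10}  B6 = {1, 2, 4, 5, 7}
Tree: B1–B2, B2–B3, B2–B4, B4–B5, B4–B6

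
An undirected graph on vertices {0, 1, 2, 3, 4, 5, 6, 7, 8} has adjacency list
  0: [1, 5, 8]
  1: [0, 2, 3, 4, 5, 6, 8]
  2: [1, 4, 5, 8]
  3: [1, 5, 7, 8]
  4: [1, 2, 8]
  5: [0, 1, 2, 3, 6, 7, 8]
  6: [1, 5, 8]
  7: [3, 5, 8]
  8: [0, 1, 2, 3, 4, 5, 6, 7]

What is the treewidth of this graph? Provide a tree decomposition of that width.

Treewidth 3.
One optimal decomposition is:
Bags: B1 = {0, 1, 5, 8}  B2 = {1, 3, 5, 8}  B3 = {1, 2, 5, 8}  B4 = {1, 2, 4, 8}  B5 = {3, 5, 7, 8}  B6 = {1, 5, 6, 8}
Tree: B1–B2, B1–B3, B3–B4, B2–B5, B2–B6

The largest bag has 4 vertices, giving width 3; this decomposition certifies tw(G) ≤ 3. On the other hand G contains the 4-clique {1, 2, 4, 8}. A clique must lie in a single bag of any decomposition, so no decomposition can have width below 3. Combining the bounds, tw(G) = 3.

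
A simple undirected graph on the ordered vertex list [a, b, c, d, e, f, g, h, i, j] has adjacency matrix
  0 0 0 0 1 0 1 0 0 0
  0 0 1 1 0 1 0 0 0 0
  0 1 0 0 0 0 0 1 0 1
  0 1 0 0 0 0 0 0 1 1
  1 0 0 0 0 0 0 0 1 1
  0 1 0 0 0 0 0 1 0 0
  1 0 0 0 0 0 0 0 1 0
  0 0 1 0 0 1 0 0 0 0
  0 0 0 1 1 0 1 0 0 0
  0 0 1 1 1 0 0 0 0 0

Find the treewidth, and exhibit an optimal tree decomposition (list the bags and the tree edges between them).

Every bag has size at most 3, so the width is 3 − 1 = 2 and tw(G) ≤ 2. Since f–h–c–b–f is a cycle in G, G is not acyclic. Forests are exactly the graphs of treewidth ≤ 1, so tw(G) ≥ 2. Combining the bounds, tw(G) = 2.

Treewidth 2.
One such decomposition:
Bags: B1 = {b, f, h}  B2 = {b, c, h}  B3 = {b, c, d}  B4 = {c, d, j}  B5 = {d, i, j}  B6 = {e, i, j}  B7 = {e, g, i}  B8 = {a, e, g}
Tree: B1–B2, B2–B3, B3–B4, B4–B5, B5–B6, B6–B7, B7–B8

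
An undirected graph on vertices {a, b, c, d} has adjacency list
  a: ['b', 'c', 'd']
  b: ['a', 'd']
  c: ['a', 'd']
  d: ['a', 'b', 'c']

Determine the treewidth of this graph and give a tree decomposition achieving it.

Every bag has size at most 3, so the width is 3 − 1 = 2 and tw(G) ≤ 2. On the other hand G contains the 3-clique {a, c, d}. A clique must lie in a single bag of any decomposition, so no decomposition can have width below 2. Hence tw(G) = 2 exactly.

Treewidth 2.
One optimal decomposition is:
Bags: B1 = {a, c, d}  B2 = {a, b, d}
Tree: B1–B2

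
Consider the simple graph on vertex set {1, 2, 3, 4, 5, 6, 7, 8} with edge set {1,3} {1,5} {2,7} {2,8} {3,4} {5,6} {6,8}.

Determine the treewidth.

1

A width-1 tree decomposition is:
Bags: B1 = {3, 4}  B2 = {1, 3}  B3 = {1, 5}  B4 = {5, 6}  B5 = {6, 8}  B6 = {2, 8}  B7 = {2, 7}
Tree: B1–B2, B2–B3, B3–B4, B4–B5, B5–B6, B6–B7
Each bag holds 2 vertices, so the decomposition has width 1, which upper-bounds the treewidth. G has an edge, so its treewidth is at least 1. Therefore the treewidth is 1.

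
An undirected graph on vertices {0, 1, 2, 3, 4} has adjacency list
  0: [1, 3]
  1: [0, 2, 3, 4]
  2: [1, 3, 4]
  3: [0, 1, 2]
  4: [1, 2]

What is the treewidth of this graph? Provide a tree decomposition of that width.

Treewidth 2.
Bags: B1 = {1, 2, 3}  B2 = {1, 2, 4}  B3 = {0, 1, 3}
Tree: B1–B2, B1–B3

Every bag has size at most 3, so the width is 3 − 1 = 2 and tw(G) ≤ 2. Conversely, {0, 1, 3} is a clique of size 3, and the vertices of any clique must share a bag in every tree decomposition; so some bag has ≥ 3 vertices and tw(G) ≥ 2. Combining the bounds, tw(G) = 2.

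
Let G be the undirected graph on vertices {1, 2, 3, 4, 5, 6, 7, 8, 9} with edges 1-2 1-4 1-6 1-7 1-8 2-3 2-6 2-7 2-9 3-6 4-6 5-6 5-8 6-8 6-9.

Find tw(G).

A width-2 tree decomposition is:
Bags: B1 = {1, 2, 6}  B2 = {1, 4, 6}  B3 = {1, 2, 7}  B4 = {2, 3, 6}  B5 = {1, 6, 8}  B6 = {2, 6, 9}  B7 = {5, 6, 8}
Tree: B1–B2, B1–B3, B1–B4, B1–B5, B4–B6, B5–B7
Each bag holds 3 vertices, so the decomposition has width 2, which upper-bounds the treewidth. Conversely, {1, 6, 8} is a clique of size 3, and the vertices of any clique must share a bag in every tree decomposition; so some bag has ≥ 3 vertices and tw(G) ≥ 2. Combining the bounds, tw(G) = 2.

2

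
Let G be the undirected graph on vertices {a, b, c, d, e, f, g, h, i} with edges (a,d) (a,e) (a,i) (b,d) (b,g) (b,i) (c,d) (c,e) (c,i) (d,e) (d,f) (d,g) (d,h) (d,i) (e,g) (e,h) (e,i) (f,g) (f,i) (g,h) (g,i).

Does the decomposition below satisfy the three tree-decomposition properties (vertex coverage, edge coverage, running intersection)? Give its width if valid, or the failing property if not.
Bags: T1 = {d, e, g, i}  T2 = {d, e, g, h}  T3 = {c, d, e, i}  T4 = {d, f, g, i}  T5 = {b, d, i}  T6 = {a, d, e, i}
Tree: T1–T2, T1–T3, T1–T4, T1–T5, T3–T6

No — edge (g,b) lies in no bag.

A tree decomposition must satisfy three properties: every vertex lies in some bag; for every edge, both endpoints lie together in some bag; and for every vertex, the bags containing it form a connected subtree. Here edge (g,b) lies in no bag, so the decomposition is invalid.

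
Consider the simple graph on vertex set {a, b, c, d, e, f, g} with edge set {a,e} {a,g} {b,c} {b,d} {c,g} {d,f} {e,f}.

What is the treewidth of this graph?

2

A width-2 tree decomposition is:
Bags: B1 = {b, d, f}  B2 = {b, e, f}  B3 = {a, b, e}  B4 = {a, b, g}  B5 = {b, c, g}
Tree: B1–B2, B2–B3, B3–B4, B4–B5
Each bag holds 3 vertices, so the decomposition has width 2, which upper-bounds the treewidth. The edges b–d–f–e–a–g–c–b form a cycle, so G is not a tree and its treewidth is at least 2. Therefore the treewidth is 2.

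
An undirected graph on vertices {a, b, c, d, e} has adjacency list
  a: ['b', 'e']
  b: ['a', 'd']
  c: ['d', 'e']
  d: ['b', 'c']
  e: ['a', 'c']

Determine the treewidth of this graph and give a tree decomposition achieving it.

Treewidth 2.
Bags: B1 = {a, b, e}  B2 = {b, c, e}  B3 = {b, c, d}
Tree: B1–B2, B2–B3

Every bag has size at most 3, so the width is 3 − 1 = 2 and tw(G) ≤ 2. The edges b–a–e–c–d–b form a cycle, so G is not a tree and its treewidth is at least 2. The upper and lower bounds meet at 2, so that is the treewidth.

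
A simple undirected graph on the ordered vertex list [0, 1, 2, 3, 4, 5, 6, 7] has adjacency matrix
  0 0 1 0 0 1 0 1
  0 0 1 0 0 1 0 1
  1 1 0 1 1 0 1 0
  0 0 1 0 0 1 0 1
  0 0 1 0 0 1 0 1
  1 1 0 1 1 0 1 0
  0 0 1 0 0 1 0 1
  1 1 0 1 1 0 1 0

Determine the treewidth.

3

A width-3 tree decomposition is:
Bags: B1 = {2, 3, 5, 7}  B2 = {1, 2, 5, 7}  B3 = {0, 2, 5, 7}  B4 = {2, 4, 5, 7}  B5 = {2, 5, 6, 7}
Tree: B1–B2, B2–B3, B3–B4, B4–B5
Every bag has size at most 4, so the width is 4 − 1 = 3 and tw(G) ≤ 3. For the lower bound: the 4 vertex sets {2,3}, {1,5}, {7}, {0} are disjoint, each induces a connected subgraph, and every pair is joined by at least one edge of G. Contracting each set to a single vertex therefore yields K_{4} as a minor, and since treewidth is minor-monotone, tw(G) ≥ tw(K_{4}) = 3. Hence tw(G) = 3 exactly.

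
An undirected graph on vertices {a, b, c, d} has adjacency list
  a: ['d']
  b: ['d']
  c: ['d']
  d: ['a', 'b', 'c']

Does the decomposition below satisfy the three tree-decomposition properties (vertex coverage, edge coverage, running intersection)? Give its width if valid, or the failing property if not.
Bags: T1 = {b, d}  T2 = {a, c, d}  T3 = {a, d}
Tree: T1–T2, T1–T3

No — bags containing vertex a are not connected in the tree.

A tree decomposition must satisfy three properties: every vertex lies in some bag; for every edge, both endpoints lie together in some bag; and for every vertex, the bags containing it form a connected subtree. Here bags containing vertex a are not connected in the tree, so the decomposition is invalid.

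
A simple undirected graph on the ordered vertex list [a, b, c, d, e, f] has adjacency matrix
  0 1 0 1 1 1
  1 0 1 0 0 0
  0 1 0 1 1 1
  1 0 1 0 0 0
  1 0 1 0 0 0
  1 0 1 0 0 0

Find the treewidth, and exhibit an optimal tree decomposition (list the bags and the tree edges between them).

Each bag holds 3 vertices, so the decomposition has width 2, which upper-bounds the treewidth. For the lower bound, G contains the cycle e–c–d–a–e, so G is not a forest; only forests have treewidth ≤ 1, hence tw(G) ≥ 2. Combining the bounds, tw(G) = 2.

Treewidth 2.
One such decomposition:
Bags: B1 = {a, c, e}  B2 = {a, c, d}  B3 = {a, b, c}  B4 = {a, c, f}
Tree: B1–B2, B2–B3, B3–B4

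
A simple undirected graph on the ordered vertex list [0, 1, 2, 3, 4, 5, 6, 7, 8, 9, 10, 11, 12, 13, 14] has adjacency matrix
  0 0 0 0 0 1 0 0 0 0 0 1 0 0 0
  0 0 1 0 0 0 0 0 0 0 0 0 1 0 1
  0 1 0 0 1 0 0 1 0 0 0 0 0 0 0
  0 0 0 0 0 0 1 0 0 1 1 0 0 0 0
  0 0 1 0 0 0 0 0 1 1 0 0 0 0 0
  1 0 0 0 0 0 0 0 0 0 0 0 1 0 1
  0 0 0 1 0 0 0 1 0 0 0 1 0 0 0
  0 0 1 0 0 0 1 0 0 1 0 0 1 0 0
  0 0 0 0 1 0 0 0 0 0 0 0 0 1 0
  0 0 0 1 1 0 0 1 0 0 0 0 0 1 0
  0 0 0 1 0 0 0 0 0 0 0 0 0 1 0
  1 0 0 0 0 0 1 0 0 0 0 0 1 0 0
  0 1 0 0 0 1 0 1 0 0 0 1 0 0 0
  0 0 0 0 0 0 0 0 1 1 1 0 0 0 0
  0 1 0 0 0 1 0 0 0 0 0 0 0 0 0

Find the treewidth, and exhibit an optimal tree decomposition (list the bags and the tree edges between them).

Treewidth 3.
One optimal decomposition is:
Bags: B1 = {0, 5, 11, 14}  B2 = {5, 11, 12, 14}  B3 = {1, 11, 12, 14}  B4 = {1, 6, 11, 12}  B5 = {1, 6, 7, 12}  B6 = {1, 2, 6, 7}  B7 = {2, 3, 6, 7}  B8 = {2, 3, 7, 9}  B9 = {2, 3, 4, 9}  B10 = {3, 4, 9, 10}  B11 = {4, 9, 10, 13}  B12 = {4, 8, 10, 13}
Tree: B1–B2, B2–B3, B3–B4, B4–B5, B5–B6, B6–B7, B7–B8, B8–B9, B9–B10, B10–B11, B11–B12

Each bag holds 4 vertices, so the decomposition has width 3, which upper-bounds the treewidth. For the lower bound: the 4 vertex sets {0,5,14}, {11}, {12}, {1,2,6,7} are disjoint, each induces a connected subgraph, and every pair is joined by at least one edge of G. Contracting each set to a single vertex therefore yields K_{4} as a minor, and since treewidth is minor-monotone, tw(G) ≥ tw(K_{4}) = 3. The upper and lower bounds meet at 3, so that is the treewidth.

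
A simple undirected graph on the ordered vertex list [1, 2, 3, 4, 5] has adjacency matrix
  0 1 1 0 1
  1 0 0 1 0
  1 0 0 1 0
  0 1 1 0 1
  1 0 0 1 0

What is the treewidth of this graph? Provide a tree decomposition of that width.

Treewidth 2.
Bags: B1 = {1, 2, 4}  B2 = {1, 4, 5}  B3 = {1, 3, 4}
Tree: B1–B2, B2–B3

The largest bag has 3 vertices, giving width 2; this decomposition certifies tw(G) ≤ 2. For the lower bound, G contains the cycle 2–1–5–4–2, so G is not a forest; only forests have treewidth ≤ 1, hence tw(G) ≥ 2. Hence tw(G) = 2 exactly.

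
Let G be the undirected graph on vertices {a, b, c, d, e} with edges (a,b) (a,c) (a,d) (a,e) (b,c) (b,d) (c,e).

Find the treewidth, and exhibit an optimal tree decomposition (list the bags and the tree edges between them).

Treewidth 2.
Bags: B1 = {a, b, c}  B2 = {a, b, d}  B3 = {a, c, e}
Tree: B1–B2, B1–B3

Every bag has size at most 3, so the width is 3 − 1 = 2 and tw(G) ≤ 2. For the lower bound, the 3 vertices {a, b, d} are pairwise adjacent, and any tree decomposition puts a clique entirely inside one bag — forcing width ≥ 2. The upper and lower bounds meet at 2, so that is the treewidth.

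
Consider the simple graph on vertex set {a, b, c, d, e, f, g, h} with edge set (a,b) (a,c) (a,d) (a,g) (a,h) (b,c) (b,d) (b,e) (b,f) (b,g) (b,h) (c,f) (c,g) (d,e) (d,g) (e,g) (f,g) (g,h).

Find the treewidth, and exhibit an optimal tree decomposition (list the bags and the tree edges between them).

Treewidth 3.
Bags: B1 = {a, b, c, g}  B2 = {a, b, g, h}  B3 = {a, b, d, g}  B4 = {b, d, e, g}  B5 = {b, c, f, g}
Tree: B1–B2, B2–B3, B3–B4, B1–B5

Each bag holds 4 vertices, so the decomposition has width 3, which upper-bounds the treewidth. Conversely, {a, b, d, g} is a clique of size 4, and the vertices of any clique must share a bag in every tree decomposition; so some bag has ≥ 4 vertices and tw(G) ≥ 3. Combining the bounds, tw(G) = 3.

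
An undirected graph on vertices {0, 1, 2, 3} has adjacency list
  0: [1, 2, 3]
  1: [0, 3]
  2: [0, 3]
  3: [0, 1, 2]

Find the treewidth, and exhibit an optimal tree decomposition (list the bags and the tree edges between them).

Treewidth 2.
Bags: B1 = {0, 1, 3}  B2 = {0, 2, 3}
Tree: B1–B2

Each bag holds 3 vertices, so the decomposition has width 2, which upper-bounds the treewidth. On the other hand G contains the 3-clique {0, 1, 3}. A clique must lie in a single bag of any decomposition, so no decomposition can have width below 2. Combining the bounds, tw(G) = 2.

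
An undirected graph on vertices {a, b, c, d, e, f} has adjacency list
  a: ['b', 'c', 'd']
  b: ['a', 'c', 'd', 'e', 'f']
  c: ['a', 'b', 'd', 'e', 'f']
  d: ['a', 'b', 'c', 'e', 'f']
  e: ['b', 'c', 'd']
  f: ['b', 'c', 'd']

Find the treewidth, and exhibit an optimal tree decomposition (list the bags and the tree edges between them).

Treewidth 3.
One optimal decomposition is:
Bags: B1 = {a, b, c, d}  B2 = {b, c, d, e}  B3 = {b, c, d, f}
Tree: B1–B2, B1–B3

Each bag holds 4 vertices, so the decomposition has width 3, which upper-bounds the treewidth. For the lower bound, the 4 vertices {b, c, d, e} are pairwise adjacent, and any tree decomposition puts a clique entirely inside one bag — forcing width ≥ 3. The upper and lower bounds meet at 3, so that is the treewidth.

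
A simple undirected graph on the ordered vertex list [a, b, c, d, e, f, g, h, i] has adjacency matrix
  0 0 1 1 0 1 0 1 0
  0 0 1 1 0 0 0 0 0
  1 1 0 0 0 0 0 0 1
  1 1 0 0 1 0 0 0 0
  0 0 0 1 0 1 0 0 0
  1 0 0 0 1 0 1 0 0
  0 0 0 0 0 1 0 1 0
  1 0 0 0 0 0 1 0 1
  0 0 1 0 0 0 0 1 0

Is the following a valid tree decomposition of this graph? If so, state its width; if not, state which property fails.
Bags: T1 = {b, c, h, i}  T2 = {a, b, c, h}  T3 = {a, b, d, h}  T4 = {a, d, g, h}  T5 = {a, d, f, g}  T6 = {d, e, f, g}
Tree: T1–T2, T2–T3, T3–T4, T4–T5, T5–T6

Yes; width 3.

Vertex coverage: the bags together contain {a, b, c, d, e, f, g, h, i}, the full vertex set. Edge coverage: each edge of G has both endpoints in at least one bag. Running intersection: for every vertex, the bags containing it form a connected subtree. All three properties hold, so this is a valid tree decomposition of width max|bag| − 1 = 3, and hence tw(G) ≤ 3.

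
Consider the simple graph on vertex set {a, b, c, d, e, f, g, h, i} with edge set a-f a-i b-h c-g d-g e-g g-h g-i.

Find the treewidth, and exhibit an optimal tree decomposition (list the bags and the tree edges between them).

Treewidth 1.
One such decomposition:
Bags: B1 = {g, i}  B2 = {a, i}  B3 = {d, g}  B4 = {c, g}  B5 = {g, h}  B6 = {e, g}  B7 = {a, f}  B8 = {b, h}
Tree: B1–B2, B1–B3, B3–B4, B1–B5, B5–B6, B2–B7, B5–B8

The largest bag has 2 vertices, giving width 1; this decomposition certifies tw(G) ≤ 1. Since G has at least one edge (e.g. g–i), it is not an edgeless graph, so tw(G) ≥ 1. Therefore the treewidth is 1.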